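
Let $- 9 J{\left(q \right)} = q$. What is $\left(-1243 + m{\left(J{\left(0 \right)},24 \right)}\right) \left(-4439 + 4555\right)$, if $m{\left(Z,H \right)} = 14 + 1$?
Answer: $-142448$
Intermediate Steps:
$J{\left(q \right)} = - \frac{q}{9}$
$m{\left(Z,H \right)} = 15$
$\left(-1243 + m{\left(J{\left(0 \right)},24 \right)}\right) \left(-4439 + 4555\right) = \left(-1243 + 15\right) \left(-4439 + 4555\right) = \left(-1228\right) 116 = -142448$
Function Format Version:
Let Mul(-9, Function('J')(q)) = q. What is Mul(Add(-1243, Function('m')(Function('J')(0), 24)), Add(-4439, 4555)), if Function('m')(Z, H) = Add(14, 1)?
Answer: -142448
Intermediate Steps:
Function('J')(q) = Mul(Rational(-1, 9), q)
Function('m')(Z, H) = 15
Mul(Add(-1243, Function('m')(Function('J')(0), 24)), Add(-4439, 4555)) = Mul(Add(-1243, 15), Add(-4439, 4555)) = Mul(-1228, 116) = -142448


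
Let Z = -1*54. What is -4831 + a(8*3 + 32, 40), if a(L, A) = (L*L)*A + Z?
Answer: 120555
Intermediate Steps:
Z = -54
a(L, A) = -54 + A*L² (a(L, A) = (L*L)*A - 54 = L²*A - 54 = A*L² - 54 = -54 + A*L²)
-4831 + a(8*3 + 32, 40) = -4831 + (-54 + 40*(8*3 + 32)²) = -4831 + (-54 + 40*(24 + 32)²) = -4831 + (-54 + 40*56²) = -4831 + (-54 + 40*3136) = -4831 + (-54 + 125440) = -4831 + 125386 = 120555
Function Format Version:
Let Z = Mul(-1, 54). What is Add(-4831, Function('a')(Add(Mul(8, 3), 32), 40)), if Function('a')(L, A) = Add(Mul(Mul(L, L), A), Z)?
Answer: 120555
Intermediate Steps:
Z = -54
Function('a')(L, A) = Add(-54, Mul(A, Pow(L, 2))) (Function('a')(L, A) = Add(Mul(Mul(L, L), A), -54) = Add(Mul(Pow(L, 2), A), -54) = Add(Mul(A, Pow(L, 2)), -54) = Add(-54, Mul(A, Pow(L, 2))))
Add(-4831, Function('a')(Add(Mul(8, 3), 32), 40)) = Add(-4831, Add(-54, Mul(40, Pow(Add(Mul(8, 3), 32), 2)))) = Add(-4831, Add(-54, Mul(40, Pow(Add(24, 32), 2)))) = Add(-4831, Add(-54, Mul(40, Pow(56, 2)))) = Add(-4831, Add(-54, Mul(40, 3136))) = Add(-4831, Add(-54, 125440)) = Add(-4831, 125386) = 120555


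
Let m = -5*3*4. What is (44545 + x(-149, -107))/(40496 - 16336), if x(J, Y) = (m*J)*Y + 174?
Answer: -911861/24160 ≈ -37.743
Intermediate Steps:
m = -60 (m = -15*4 = -60)
x(J, Y) = 174 - 60*J*Y (x(J, Y) = (-60*J)*Y + 174 = -60*J*Y + 174 = 174 - 60*J*Y)
(44545 + x(-149, -107))/(40496 - 16336) = (44545 + (174 - 60*(-149)*(-107)))/(40496 - 16336) = (44545 + (174 - 956580))/24160 = (44545 - 956406)*(1/24160) = -911861*1/24160 = -911861/24160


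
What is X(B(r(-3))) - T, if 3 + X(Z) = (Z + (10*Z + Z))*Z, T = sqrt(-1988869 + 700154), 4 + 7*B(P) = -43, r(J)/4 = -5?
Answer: 26361/49 - I*sqrt(1288715) ≈ 537.98 - 1135.2*I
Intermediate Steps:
r(J) = -20 (r(J) = 4*(-5) = -20)
B(P) = -47/7 (B(P) = -4/7 + (1/7)*(-43) = -4/7 - 43/7 = -47/7)
T = I*sqrt(1288715) (T = sqrt(-1288715) = I*sqrt(1288715) ≈ 1135.2*I)
X(Z) = -3 + 12*Z**2 (X(Z) = -3 + (Z + (10*Z + Z))*Z = -3 + (Z + 11*Z)*Z = -3 + (12*Z)*Z = -3 + 12*Z**2)
X(B(r(-3))) - T = (-3 + 12*(-47/7)**2) - I*sqrt(1288715) = (-3 + 12*(2209/49)) - I*sqrt(1288715) = (-3 + 26508/49) - I*sqrt(1288715) = 26361/49 - I*sqrt(1288715)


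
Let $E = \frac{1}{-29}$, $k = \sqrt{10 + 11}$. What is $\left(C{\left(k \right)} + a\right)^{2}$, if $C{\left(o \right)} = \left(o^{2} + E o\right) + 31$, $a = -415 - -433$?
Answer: $\frac{\left(2030 - \sqrt{21}\right)^{2}}{841} \approx 4877.9$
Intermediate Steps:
$a = 18$ ($a = -415 + 433 = 18$)
$k = \sqrt{21} \approx 4.5826$
$E = - \frac{1}{29} \approx -0.034483$
$C{\left(o \right)} = 31 + o^{2} - \frac{o}{29}$ ($C{\left(o \right)} = \left(o^{2} - \frac{o}{29}\right) + 31 = 31 + o^{2} - \frac{o}{29}$)
$\left(C{\left(k \right)} + a\right)^{2} = \left(\left(31 + \left(\sqrt{21}\right)^{2} - \frac{\sqrt{21}}{29}\right) + 18\right)^{2} = \left(\left(31 + 21 - \frac{\sqrt{21}}{29}\right) + 18\right)^{2} = \left(\left(52 - \frac{\sqrt{21}}{29}\right) + 18\right)^{2} = \left(70 - \frac{\sqrt{21}}{29}\right)^{2}$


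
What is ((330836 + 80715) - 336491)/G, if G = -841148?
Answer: -18765/210287 ≈ -0.089235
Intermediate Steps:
((330836 + 80715) - 336491)/G = ((330836 + 80715) - 336491)/(-841148) = (411551 - 336491)*(-1/841148) = 75060*(-1/841148) = -18765/210287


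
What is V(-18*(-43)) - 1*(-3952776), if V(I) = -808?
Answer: 3951968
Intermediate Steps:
V(-18*(-43)) - 1*(-3952776) = -808 - 1*(-3952776) = -808 + 3952776 = 3951968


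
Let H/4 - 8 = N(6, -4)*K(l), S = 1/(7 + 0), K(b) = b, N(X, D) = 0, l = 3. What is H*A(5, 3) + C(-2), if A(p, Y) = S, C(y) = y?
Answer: 18/7 ≈ 2.5714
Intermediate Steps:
S = 1/7 ≈ 0.14286
A(p, Y) = 1/7
H = 32 (H = 32 + 4*(0*3) = 32 + 4*0 = 32 + 0 = 32)
H*A(5, 3) + C(-2) = 32*(1/7) - 2 = 32/7 - 2 = 18/7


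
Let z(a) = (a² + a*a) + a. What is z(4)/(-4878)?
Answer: -2/271 ≈ -0.0073801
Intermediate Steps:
z(a) = a + 2*a² (z(a) = (a² + a²) + a = 2*a² + a = a + 2*a²)
z(4)/(-4878) = (4*(1 + 2*4))/(-4878) = (4*(1 + 8))*(-1/4878) = (4*9)*(-1/4878) = 36*(-1/4878) = -2/271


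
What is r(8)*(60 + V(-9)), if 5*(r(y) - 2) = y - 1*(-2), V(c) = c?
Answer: 204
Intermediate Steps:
r(y) = 12/5 + y/5 (r(y) = 2 + (y - 1*(-2))/5 = 2 + (y + 2)/5 = 2 + (2 + y)/5 = 2 + (2/5 + y/5) = 12/5 + y/5)
r(8)*(60 + V(-9)) = (12/5 + (1/5)*8)*(60 - 9) = (12/5 + 8/5)*51 = 4*51 = 204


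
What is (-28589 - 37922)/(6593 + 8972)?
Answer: -66511/15565 ≈ -4.2731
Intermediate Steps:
(-28589 - 37922)/(6593 + 8972) = -66511/15565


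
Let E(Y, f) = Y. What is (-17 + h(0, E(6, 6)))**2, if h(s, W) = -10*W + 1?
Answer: 5776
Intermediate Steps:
h(s, W) = 1 - 10*W
(-17 + h(0, E(6, 6)))**2 = (-17 + (1 - 10*6))**2 = (-17 + (1 - 60))**2 = (-17 - 59)**2 = (-76)**2 = 5776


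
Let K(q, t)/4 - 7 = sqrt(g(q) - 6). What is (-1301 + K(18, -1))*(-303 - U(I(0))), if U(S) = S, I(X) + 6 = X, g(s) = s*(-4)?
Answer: 378081 - 1188*I*sqrt(78) ≈ 3.7808e+5 - 10492.0*I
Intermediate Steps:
g(s) = -4*s
I(X) = -6 + X
K(q, t) = 28 + 4*sqrt(-6 - 4*q) (K(q, t) = 28 + 4*sqrt(-4*q - 6) = 28 + 4*sqrt(-6 - 4*q))
(-1301 + K(18, -1))*(-303 - U(I(0))) = (-1301 + (28 + 4*sqrt(-6 - 4*18)))*(-303 - (-6 + 0)) = (-1301 + (28 + 4*sqrt(-6 - 72)))*(-303 - 1*(-6)) = (-1301 + (28 + 4*sqrt(-78)))*(-303 + 6) = (-1301 + (28 + 4*(I*sqrt(78))))*(-297) = (-1301 + (28 + 4*I*sqrt(78)))*(-297) = (-1273 + 4*I*sqrt(78))*(-297) = 378081 - 1188*I*sqrt(78)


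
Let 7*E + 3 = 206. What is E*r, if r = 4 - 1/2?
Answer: 203/2 ≈ 101.50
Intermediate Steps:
E = 29 (E = -3/7 + (1/7)*206 = -3/7 + 206/7 = 29)
r = 7/2 (r = 4 - 1*1/2 = 4 - 1/2 = 7/2 ≈ 3.5000)
E*r = 29*(7/2) = 203/2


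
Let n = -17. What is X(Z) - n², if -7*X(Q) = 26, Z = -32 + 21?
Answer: -2049/7 ≈ -292.71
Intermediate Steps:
Z = -11
X(Q) = -26/7 (X(Q) = -⅐*26 = -26/7)
X(Z) - n² = -26/7 - 1*(-17)² = -26/7 - 1*289 = -26/7 - 289 = -2049/7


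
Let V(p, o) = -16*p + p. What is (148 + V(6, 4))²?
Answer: 3364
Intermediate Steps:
V(p, o) = -15*p
(148 + V(6, 4))² = (148 - 15*6)² = (148 - 90)² = 58² = 3364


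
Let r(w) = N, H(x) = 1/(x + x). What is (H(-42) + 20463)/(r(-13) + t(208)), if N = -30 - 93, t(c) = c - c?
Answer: -1718891/10332 ≈ -166.37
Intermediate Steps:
t(c) = 0
H(x) = 1/(2*x)
N = -123
r(w) = -123
(H(-42) + 20463)/(r(-13) + t(208)) = ((½)/(-42) + 20463)/(-123 + 0) = ((½)*(-1/42) + 20463)/(-123) = (-1/84 + 20463)*(-1/123) = (1718891/84)*(-1/123) = -1718891/10332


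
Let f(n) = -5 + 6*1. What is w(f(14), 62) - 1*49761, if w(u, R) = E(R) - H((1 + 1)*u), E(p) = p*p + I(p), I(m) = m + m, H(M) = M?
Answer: -45795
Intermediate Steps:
I(m) = 2*m
E(p) = p² + 2*p (E(p) = p*p + 2*p = p² + 2*p)
f(n) = 1 (f(n) = -5 + 6 = 1)
w(u, R) = -2*u + R*(2 + R) (w(u, R) = R*(2 + R) - (1 + 1)*u = R*(2 + R) - 2*u = -2*u + R*(2 + R))
w(f(14), 62) - 1*49761 = (62² - 2*1 + 2*62) - 1*49761 = (3844 - 2 + 124) - 49761 = 3966 - 49761 = -45795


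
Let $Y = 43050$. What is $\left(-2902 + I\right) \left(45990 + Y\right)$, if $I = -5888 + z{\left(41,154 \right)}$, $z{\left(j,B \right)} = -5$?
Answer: $-783106800$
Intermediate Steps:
$I = -5893$ ($I = -5888 - 5 = -5893$)
$\left(-2902 + I\right) \left(45990 + Y\right) = \left(-2902 - 5893\right) \left(45990 + 43050\right) = \left(-8795\right) 89040 = -783106800$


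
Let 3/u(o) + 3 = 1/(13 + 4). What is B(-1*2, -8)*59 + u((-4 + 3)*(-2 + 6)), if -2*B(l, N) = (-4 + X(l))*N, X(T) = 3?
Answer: -11851/50 ≈ -237.02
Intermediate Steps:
B(l, N) = N/2 (B(l, N) = -(-4 + 3)*N/2 = -(-1)*N/2 = N/2)
u(o) = -51/50 (u(o) = 3/(-3 + 1/(13 + 4)) = 3/(-3 + 1/17) = 3/(-50/17) = 3*(-17/50) = -51/50)
B(-1*2, -8)*59 + u((-4 + 3)*(-2 + 6)) = ((½)*(-8))*59 - 51/50 = -4*59 - 51/50 = -236 - 51/50 = -11851/50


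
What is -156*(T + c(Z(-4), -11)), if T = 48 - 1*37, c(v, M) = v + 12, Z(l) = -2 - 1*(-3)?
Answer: -3744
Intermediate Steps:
Z(l) = 1 (Z(l) = -2 + 3 = 1)
c(v, M) = 12 + v
T = 11 (T = 48 - 37 = 11)
-156*(T + c(Z(-4), -11)) = -156*(11 + (12 + 1)) = -156*(11 + 13) = -156*24 = -3744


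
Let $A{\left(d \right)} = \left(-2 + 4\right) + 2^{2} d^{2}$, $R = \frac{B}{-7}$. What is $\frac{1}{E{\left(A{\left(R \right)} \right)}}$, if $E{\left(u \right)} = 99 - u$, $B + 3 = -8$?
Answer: $\frac{49}{4269} \approx 0.011478$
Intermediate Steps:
$B = -11$ ($B = -3 - 8 = -11$)
$R = \frac{11}{7}$ ($R = - \frac{11}{-7} = \left(-11\right) \left(- \frac{1}{7}\right) = \frac{11}{7} \approx 1.5714$)
$A{\left(d \right)} = 2 + 4 d^{2}$
$\frac{1}{E{\left(A{\left(R \right)} \right)}} = \frac{1}{99 - \left(2 + 4 \left(\frac{11}{7}\right)^{2}\right)} = \frac{1}{99 - \left(2 + 4 \cdot \frac{121}{49}\right)} = \frac{1}{99 - \left(2 + \frac{484}{49}\right)} = \frac{1}{99 - \frac{582}{49}} = \frac{1}{\frac{4269}{49}} = \frac{49}{4269}$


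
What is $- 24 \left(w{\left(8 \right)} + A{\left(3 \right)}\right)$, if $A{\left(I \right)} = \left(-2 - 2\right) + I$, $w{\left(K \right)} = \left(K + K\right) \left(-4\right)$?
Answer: $1560$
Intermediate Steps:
$w{\left(K \right)} = - 8 K$ ($w{\left(K \right)} = 2 K \left(-4\right) = - 8 K$)
$A{\left(I \right)} = -4 + I$
$- 24 \left(w{\left(8 \right)} + A{\left(3 \right)}\right) = - 24 \left(\left(-8\right) 8 + \left(-4 + 3\right)\right) = - 24 \left(-64 - 1\right) = \left(-24\right) \left(-65\right) = 1560$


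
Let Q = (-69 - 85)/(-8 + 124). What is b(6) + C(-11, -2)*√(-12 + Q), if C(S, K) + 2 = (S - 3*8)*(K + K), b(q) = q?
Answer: 6 + 69*I*√44834/29 ≈ 6.0 + 503.8*I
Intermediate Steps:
C(S, K) = -2 + 2*K*(-24 + S) (C(S, K) = -2 + (S - 3*8)*(K + K) = -2 + (S - 24)*(2*K) = -2 + (-24 + S)*(2*K) = -2 + 2*K*(-24 + S))
Q = -77/58 (Q = -154/116 = -154*1/116 = -77/58 ≈ -1.3276)
b(6) + C(-11, -2)*√(-12 + Q) = 6 + (-2 - 48*(-2) + 2*(-2)*(-11))*√(-12 - 77/58) = 6 + (-2 + 96 + 44)*√(-773/58) = 6 + 138*(I*√44834/58) = 6 + 69*I*√44834/29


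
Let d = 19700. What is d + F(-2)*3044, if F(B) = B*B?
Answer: 31876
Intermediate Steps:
F(B) = B²
d + F(-2)*3044 = 19700 + (-2)²*3044 = 19700 + 4*3044 = 19700 + 12176 = 31876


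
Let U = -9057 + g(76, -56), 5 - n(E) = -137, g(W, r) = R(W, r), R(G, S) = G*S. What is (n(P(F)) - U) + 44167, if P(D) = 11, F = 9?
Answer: 57622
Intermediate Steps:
g(W, r) = W*r
n(E) = 142 (n(E) = 5 - 1*(-137) = 5 + 137 = 142)
U = -13313 (U = -9057 + 76*(-56) = -9057 - 4256 = -13313)
(n(P(F)) - U) + 44167 = (142 - 1*(-13313)) + 44167 = (142 + 13313) + 44167 = 13455 + 44167 = 57622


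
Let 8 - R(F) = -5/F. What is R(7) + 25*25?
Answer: 4436/7 ≈ 633.71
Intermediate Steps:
R(F) = 8 + 5/F (R(F) = 8 - (-5)/F = 8 + 5/F)
R(7) + 25*25 = (8 + 5/7) + 25*25 = (8 + 5*(⅐)) + 625 = (8 + 5/7) + 625 = 61/7 + 625 = 4436/7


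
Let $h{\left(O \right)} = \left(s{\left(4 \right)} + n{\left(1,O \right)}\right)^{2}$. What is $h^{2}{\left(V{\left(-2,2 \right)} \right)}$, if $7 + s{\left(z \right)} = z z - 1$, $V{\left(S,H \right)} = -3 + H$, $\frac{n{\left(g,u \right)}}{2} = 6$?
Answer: $160000$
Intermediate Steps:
$n{\left(g,u \right)} = 12$ ($n{\left(g,u \right)} = 2 \cdot 6 = 12$)
$s{\left(z \right)} = -8 + z^{2}$ ($s{\left(z \right)} = -7 + \left(z z - 1\right) = -7 + \left(z^{2} - 1\right) = -7 + \left(-1 + z^{2}\right) = -8 + z^{2}$)
$h{\left(O \right)} = 400$ ($h{\left(O \right)} = \left(\left(-8 + 4^{2}\right) + 12\right)^{2} = \left(\left(-8 + 16\right) + 12\right)^{2} = \left(8 + 12\right)^{2} = 20^{2} = 400$)
$h^{2}{\left(V{\left(-2,2 \right)} \right)} = 400^{2} = 160000$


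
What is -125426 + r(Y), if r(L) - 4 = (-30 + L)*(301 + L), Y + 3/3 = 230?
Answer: -19952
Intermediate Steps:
Y = 229 (Y = -1 + 230 = 229)
r(L) = 4 + (-30 + L)*(301 + L)
-125426 + r(Y) = -125426 + (-9026 + 229**2 + 271*229) = -125426 + (-9026 + 52441 + 62059) = -125426 + 105474 = -19952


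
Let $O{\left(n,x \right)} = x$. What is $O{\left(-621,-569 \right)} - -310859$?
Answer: $310290$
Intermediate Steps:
$O{\left(-621,-569 \right)} - -310859 = -569 - -310859 = -569 + 310859 = 310290$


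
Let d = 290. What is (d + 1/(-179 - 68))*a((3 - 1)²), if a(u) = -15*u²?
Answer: -17190960/247 ≈ -69599.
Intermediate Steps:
(d + 1/(-179 - 68))*a((3 - 1)²) = (290 + 1/(-179 - 68))*(-15*(3 - 1)⁴) = (290 + 1/(-247))*(-15*(2²)²) = (290 - 1/247)*(-15*4²) = 71629*(-15*16)/247 = (71629/247)*(-240) = -17190960/247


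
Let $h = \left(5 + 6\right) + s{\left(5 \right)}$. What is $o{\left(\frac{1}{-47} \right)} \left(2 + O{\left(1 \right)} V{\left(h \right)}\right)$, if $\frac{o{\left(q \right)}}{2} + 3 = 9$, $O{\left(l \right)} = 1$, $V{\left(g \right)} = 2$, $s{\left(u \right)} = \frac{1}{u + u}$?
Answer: $48$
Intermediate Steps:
$s{\left(u \right)} = \frac{1}{2 u}$
$h = \frac{111}{10}$ ($h = \left(5 + 6\right) + \frac{1}{2 \cdot 5} = 11 + \frac{1}{2} \cdot \frac{1}{5} = 11 + \frac{1}{10} = \frac{111}{10} \approx 11.1$)
$o{\left(q \right)} = 12$ ($o{\left(q \right)} = -6 + 2 \cdot 9 = -6 + 18 = 12$)
$o{\left(\frac{1}{-47} \right)} \left(2 + O{\left(1 \right)} V{\left(h \right)}\right) = 12 \left(2 + 1 \cdot 2\right) = 12 \left(2 + 2\right) = 12 \cdot 4 = 48$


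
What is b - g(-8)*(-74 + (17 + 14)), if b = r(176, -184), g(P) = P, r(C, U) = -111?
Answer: -455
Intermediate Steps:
b = -111
b - g(-8)*(-74 + (17 + 14)) = -111 - (-8)*(-74 + (17 + 14)) = -111 - (-8)*(-74 + 31) = -111 - (-8)*(-43) = -111 - 1*344 = -111 - 344 = -455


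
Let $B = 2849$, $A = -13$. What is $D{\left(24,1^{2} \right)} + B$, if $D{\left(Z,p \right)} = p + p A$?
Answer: $2837$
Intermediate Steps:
$D{\left(Z,p \right)} = - 12 p$ ($D{\left(Z,p \right)} = p + p \left(-13\right) = p - 13 p = - 12 p$)
$D{\left(24,1^{2} \right)} + B = - 12 \cdot 1^{2} + 2849 = \left(-12\right) 1 + 2849 = -12 + 2849 = 2837$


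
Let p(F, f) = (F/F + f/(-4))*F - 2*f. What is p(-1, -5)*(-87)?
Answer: -2697/4 ≈ -674.25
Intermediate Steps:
p(F, f) = -2*f + F*(1 - f/4) (p(F, f) = (1 + f*(-¼))*F - 2*f = (1 - f/4)*F - 2*f = F*(1 - f/4) - 2*f = -2*f + F*(1 - f/4))
p(-1, -5)*(-87) = (-1 - 2*(-5) - ¼*(-1)*(-5))*(-87) = (-1 + 10 - 5/4)*(-87) = (31/4)*(-87) = -2697/4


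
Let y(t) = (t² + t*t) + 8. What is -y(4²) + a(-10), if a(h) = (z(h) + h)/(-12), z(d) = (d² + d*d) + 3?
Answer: -6433/12 ≈ -536.08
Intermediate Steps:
z(d) = 3 + 2*d² (z(d) = (d² + d²) + 3 = 2*d² + 3 = 3 + 2*d²)
y(t) = 8 + 2*t² (y(t) = (t² + t²) + 8 = 2*t² + 8 = 8 + 2*t²)
a(h) = -¼ - h²/6 - h/12 (a(h) = ((3 + 2*h²) + h)/(-12) = (3 + h + 2*h²)*(-1/12) = -¼ - h²/6 - h/12)
-y(4²) + a(-10) = -(8 + 2*(4²)²) + (-¼ - ⅙*(-10)² - 1/12*(-10)) = -(8 + 2*16²) + (-¼ - ⅙*100 + ⅚) = -(8 + 2*256) + (-¼ - 50/3 + ⅚) = -(8 + 512) - 193/12 = -1*520 - 193/12 = -520 - 193/12 = -6433/12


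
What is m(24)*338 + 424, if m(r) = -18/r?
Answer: 341/2 ≈ 170.50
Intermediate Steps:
m(24)*338 + 424 = -18/24*338 + 424 = -18*1/24*338 + 424 = -¾*338 + 424 = -507/2 + 424 = 341/2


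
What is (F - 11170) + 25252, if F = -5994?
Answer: 8088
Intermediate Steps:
(F - 11170) + 25252 = (-5994 - 11170) + 25252 = -17164 + 25252 = 8088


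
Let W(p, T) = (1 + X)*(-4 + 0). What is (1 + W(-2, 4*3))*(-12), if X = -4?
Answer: -156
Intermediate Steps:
W(p, T) = 12 (W(p, T) = (1 - 4)*(-4 + 0) = -3*(-4) = 12)
(1 + W(-2, 4*3))*(-12) = (1 + 12)*(-12) = 13*(-12) = -156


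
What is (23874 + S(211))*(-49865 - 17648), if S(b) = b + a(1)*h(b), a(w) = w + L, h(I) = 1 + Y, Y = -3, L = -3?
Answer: -1626320657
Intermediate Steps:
h(I) = -2 (h(I) = 1 - 3 = -2)
a(w) = -3 + w (a(w) = w - 3 = -3 + w)
S(b) = 4 + b (S(b) = b + (-3 + 1)*(-2) = b - 2*(-2) = b + 4 = 4 + b)
(23874 + S(211))*(-49865 - 17648) = (23874 + (4 + 211))*(-49865 - 17648) = (23874 + 215)*(-67513) = 24089*(-67513) = -1626320657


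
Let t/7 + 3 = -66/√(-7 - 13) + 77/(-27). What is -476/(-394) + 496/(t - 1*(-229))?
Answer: 53451455986/16526311679 - 41762952*I*√5/83889907 ≈ 3.2343 - 1.1132*I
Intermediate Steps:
t = -1106/27 + 231*I*√5/5 (t = -21 + 7*(-66/√(-7 - 13) + 77/(-27)) = -21 + 7*(-66*(-I*√5/10) + 77*(-1/27)) = -21 + 7*(-66*(-I*√5/10) - 77/27) = -21 + 7*(-(-33)*I*√5/5 - 77/27) = -21 + 7*(33*I*√5/5 - 77/27) = -21 + 7*(-77/27 + 33*I*√5/5) = -21 + (-539/27 + 231*I*√5/5) = -1106/27 + 231*I*√5/5 ≈ -40.963 + 103.31*I)
-476/(-394) + 496/(t - 1*(-229)) = -476/(-394) + 496/((-1106/27 + 231*I*√5/5) - 1*(-229)) = -476*(-1/394) + 496/((-1106/27 + 231*I*√5/5) + 229) = 238/197 + 496/(5077/27 + 231*I*√5/5)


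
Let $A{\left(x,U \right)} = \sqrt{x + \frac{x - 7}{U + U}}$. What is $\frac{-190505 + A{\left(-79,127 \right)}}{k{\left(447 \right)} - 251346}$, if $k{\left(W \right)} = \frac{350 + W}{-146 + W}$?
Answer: $\frac{57342005}{75654349} - \frac{602 i \sqrt{319913}}{9608102323} \approx 0.75795 - 3.5438 \cdot 10^{-5} i$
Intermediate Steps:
$A{\left(x,U \right)} = \sqrt{x + \frac{-7 + x}{2 U}}$
$k{\left(W \right)} = \frac{350 + W}{-146 + W}$
$\frac{-190505 + A{\left(-79,127 \right)}}{k{\left(447 \right)} - 251346} = \frac{-190505 + \frac{\sqrt{2} \sqrt{\frac{-7 - 79 + 2 \cdot 127 \left(-79\right)}{127}}}{2}}{\frac{350 + 447}{-146 + 447} - 251346} = \frac{-190505 + \frac{\sqrt{2} \sqrt{\frac{-7 - 79 - 20066}{127}}}{2}}{\frac{1}{301} \cdot 797 - 251346} = \frac{-190505 + \frac{\sqrt{2} \sqrt{\frac{1}{127} \left(-20152\right)}}{2}}{\frac{1}{301} \cdot 797 - 251346} = \frac{-190505 + \frac{\sqrt{2} \sqrt{- \frac{20152}{127}}}{2}}{\frac{797}{301} - 251346} = \frac{-190505 + \frac{\sqrt{2} \frac{2 i \sqrt{639826}}{127}}{2}}{- \frac{75654349}{301}} = \left(-190505 + \frac{2 i \sqrt{319913}}{127}\right) \left(- \frac{301}{75654349}\right) = \frac{57342005}{75654349} - \frac{602 i \sqrt{319913}}{9608102323}$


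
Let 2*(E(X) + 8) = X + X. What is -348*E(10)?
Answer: -696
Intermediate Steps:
E(X) = -8 + X (E(X) = -8 + (X + X)/2 = -8 + (2*X)/2 = -8 + X)
-348*E(10) = -348*(-8 + 10) = -348*2 = -696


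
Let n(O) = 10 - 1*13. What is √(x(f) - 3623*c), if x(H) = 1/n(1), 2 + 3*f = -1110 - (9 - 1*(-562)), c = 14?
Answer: I*√456501/3 ≈ 225.22*I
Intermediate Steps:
n(O) = -3 (n(O) = 10 - 13 = -3)
f = -561 (f = -⅔ + (-1110 - (9 - 1*(-562)))/3 = -⅔ + (-1110 - (9 + 562))/3 = -⅔ + (-1110 - 1*571)/3 = -⅔ + (-1110 - 571)/3 = -⅔ + (⅓)*(-1681) = -⅔ - 1681/3 = -561)
x(H) = -⅓ (x(H) = 1/(-3) = -⅓)
√(x(f) - 3623*c) = √(-⅓ - 3623*14) = √(-⅓ - 50722) = √(-152167/3) = I*√456501/3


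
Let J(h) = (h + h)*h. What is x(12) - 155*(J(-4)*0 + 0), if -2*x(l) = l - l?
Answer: 0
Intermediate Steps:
x(l) = 0 (x(l) = -(l - l)/2 = -1/2*0 = 0)
J(h) = 2*h**2 (J(h) = (2*h)*h = 2*h**2)
x(12) - 155*(J(-4)*0 + 0) = 0 - 155*((2*(-4)**2)*0 + 0) = 0 - 155*((2*16)*0 + 0) = 0 - 155*(32*0 + 0) = 0 - 155*(0 + 0) = 0 - 155*0 = 0 + 0 = 0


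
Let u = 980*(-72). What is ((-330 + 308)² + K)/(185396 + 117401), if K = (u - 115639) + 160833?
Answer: -2262/27527 ≈ -0.082174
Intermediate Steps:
u = -70560
K = -25366 (K = (-70560 - 115639) + 160833 = -186199 + 160833 = -25366)
((-330 + 308)² + K)/(185396 + 117401) = ((-330 + 308)² - 25366)/(185396 + 117401) = ((-22)² - 25366)/302797 = (484 - 25366)*(1/302797) = -24882*1/302797 = -2262/27527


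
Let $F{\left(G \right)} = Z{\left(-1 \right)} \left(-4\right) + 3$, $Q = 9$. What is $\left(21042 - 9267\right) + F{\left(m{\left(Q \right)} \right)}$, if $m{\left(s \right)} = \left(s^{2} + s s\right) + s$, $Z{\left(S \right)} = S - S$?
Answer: $11778$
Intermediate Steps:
$Z{\left(S \right)} = 0$
$m{\left(s \right)} = s + 2 s^{2}$ ($m{\left(s \right)} = \left(s^{2} + s^{2}\right) + s = 2 s^{2} + s = s + 2 s^{2}$)
$F{\left(G \right)} = 3$ ($F{\left(G \right)} = 0 \left(-4\right) + 3 = 0 + 3 = 3$)
$\left(21042 - 9267\right) + F{\left(m{\left(Q \right)} \right)} = \left(21042 - 9267\right) + 3 = 11775 + 3 = 11778$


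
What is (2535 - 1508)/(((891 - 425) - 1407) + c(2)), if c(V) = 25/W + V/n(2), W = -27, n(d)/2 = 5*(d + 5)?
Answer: -12285/11267 ≈ -1.0904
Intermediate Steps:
n(d) = 50 + 10*d (n(d) = 2*(5*(d + 5)) = 2*(5*(5 + d)) = 2*(25 + 5*d) = 50 + 10*d)
c(V) = -25/27 + V/70 (c(V) = 25/(-27) + V/(50 + 10*2) = 25*(-1/27) + V/(50 + 20) = -25/27 + V/70)
(2535 - 1508)/(((891 - 425) - 1407) + c(2)) = (2535 - 1508)/(((891 - 425) - 1407) + (-25/27 + (1/70)*2)) = 1027/((466 - 1407) + (-25/27 + 1/35)) = 1027/(-941 - 848/945) = 1027/(-890093/945) = 1027*(-945/890093) = -12285/11267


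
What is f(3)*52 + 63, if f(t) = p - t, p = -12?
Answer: -717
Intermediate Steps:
f(t) = -12 - t
f(3)*52 + 63 = (-12 - 1*3)*52 + 63 = (-12 - 3)*52 + 63 = -15*52 + 63 = -780 + 63 = -717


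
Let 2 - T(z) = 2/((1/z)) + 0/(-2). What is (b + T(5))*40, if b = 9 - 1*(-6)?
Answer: 280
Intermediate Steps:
b = 15 (b = 9 + 6 = 15)
T(z) = 2 - 2*z (T(z) = 2 - (2/((1/z)) + 0/(-2)) = 2 - (2/(1/z) + 0*(-½)) = 2 - (2*z + 0) = 2 - 2*z)
(b + T(5))*40 = (15 + (2 - 2*5))*40 = (15 + (2 - 10))*40 = (15 - 8)*40 = 7*40 = 280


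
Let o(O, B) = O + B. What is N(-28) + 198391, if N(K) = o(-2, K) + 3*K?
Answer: 198277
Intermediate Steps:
o(O, B) = B + O
N(K) = -2 + 4*K (N(K) = (K - 2) + 3*K = (-2 + K) + 3*K = -2 + 4*K)
N(-28) + 198391 = (-2 + 4*(-28)) + 198391 = (-2 - 112) + 198391 = -114 + 198391 = 198277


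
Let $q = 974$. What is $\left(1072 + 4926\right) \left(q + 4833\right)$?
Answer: $34830386$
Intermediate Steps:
$\left(1072 + 4926\right) \left(q + 4833\right) = \left(1072 + 4926\right) \left(974 + 4833\right) = 5998 \cdot 5807 = 34830386$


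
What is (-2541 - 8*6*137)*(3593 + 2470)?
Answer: -55276371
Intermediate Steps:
(-2541 - 8*6*137)*(3593 + 2470) = (-2541 - 48*137)*6063 = (-2541 - 6576)*6063 = -9117*6063 = -55276371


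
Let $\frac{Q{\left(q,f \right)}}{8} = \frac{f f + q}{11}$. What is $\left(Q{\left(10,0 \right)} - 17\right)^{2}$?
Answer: $\frac{11449}{121} \approx 94.62$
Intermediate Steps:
$Q{\left(q,f \right)} = \frac{8 q}{11} + \frac{8 f^{2}}{11}$ ($Q{\left(q,f \right)} = 8 \frac{f f + q}{11} = 8 \left(f^{2} + q\right) \frac{1}{11} = 8 \left(q + f^{2}\right) \frac{1}{11} = 8 \left(\frac{q}{11} + \frac{f^{2}}{11}\right) = \frac{8 q}{11} + \frac{8 f^{2}}{11}$)
$\left(Q{\left(10,0 \right)} - 17\right)^{2} = \left(\left(\frac{8}{11} \cdot 10 + \frac{8 \cdot 0^{2}}{11}\right) - 17\right)^{2} = \left(\left(\frac{80}{11} + \frac{8}{11} \cdot 0\right) - 17\right)^{2} = \left(\left(\frac{80}{11} + 0\right) - 17\right)^{2} = \left(\frac{80}{11} - 17\right)^{2} = \left(- \frac{107}{11}\right)^{2} = \frac{11449}{121}$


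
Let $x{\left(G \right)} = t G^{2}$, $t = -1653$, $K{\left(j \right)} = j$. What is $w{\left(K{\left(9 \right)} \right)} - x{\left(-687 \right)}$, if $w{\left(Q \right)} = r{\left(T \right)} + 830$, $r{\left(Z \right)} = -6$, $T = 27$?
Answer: $780165581$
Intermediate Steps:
$w{\left(Q \right)} = 824$ ($w{\left(Q \right)} = -6 + 830 = 824$)
$x{\left(G \right)} = - 1653 G^{2}$
$w{\left(K{\left(9 \right)} \right)} - x{\left(-687 \right)} = 824 - - 1653 \left(-687\right)^{2} = 824 - \left(-1653\right) 471969 = 824 - -780164757 = 824 + 780164757 = 780165581$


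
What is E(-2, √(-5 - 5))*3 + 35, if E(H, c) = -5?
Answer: 20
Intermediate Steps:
E(-2, √(-5 - 5))*3 + 35 = -5*3 + 35 = -15 + 35 = 20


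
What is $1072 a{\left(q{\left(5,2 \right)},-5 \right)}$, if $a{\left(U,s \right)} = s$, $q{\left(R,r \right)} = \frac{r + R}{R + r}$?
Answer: $-5360$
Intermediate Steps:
$q{\left(R,r \right)} = 1$ ($q{\left(R,r \right)} = \frac{R + r}{R + r} = 1$)
$1072 a{\left(q{\left(5,2 \right)},-5 \right)} = 1072 \left(-5\right) = -5360$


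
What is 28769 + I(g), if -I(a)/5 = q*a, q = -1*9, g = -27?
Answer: 27554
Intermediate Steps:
q = -9
I(a) = 45*a (I(a) = -(-45)*a = 45*a)
28769 + I(g) = 28769 + 45*(-27) = 28769 - 1215 = 27554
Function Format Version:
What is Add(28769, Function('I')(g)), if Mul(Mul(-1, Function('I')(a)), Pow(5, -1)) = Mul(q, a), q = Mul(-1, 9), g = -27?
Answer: 27554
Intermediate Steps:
q = -9
Function('I')(a) = Mul(45, a) (Function('I')(a) = Mul(-5, Mul(-9, a)) = Mul(45, a))
Add(28769, Function('I')(g)) = Add(28769, Mul(45, -27)) = Add(28769, -1215) = 27554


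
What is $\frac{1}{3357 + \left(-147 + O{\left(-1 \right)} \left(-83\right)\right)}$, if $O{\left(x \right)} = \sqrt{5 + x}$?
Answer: $\frac{1}{3044} \approx 0.00032852$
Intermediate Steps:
$\frac{1}{3357 + \left(-147 + O{\left(-1 \right)} \left(-83\right)\right)} = \frac{1}{3357 + \left(-147 + \sqrt{5 - 1} \left(-83\right)\right)} = \frac{1}{3357 + \left(-147 + \sqrt{4} \left(-83\right)\right)} = \frac{1}{3357 + \left(-147 + 2 \left(-83\right)\right)} = \frac{1}{3357 - 313} = \frac{1}{3044}$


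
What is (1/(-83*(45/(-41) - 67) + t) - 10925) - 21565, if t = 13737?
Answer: -25828022929/794953 ≈ -32490.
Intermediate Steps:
(1/(-83*(45/(-41) - 67) + t) - 10925) - 21565 = (1/(-83*(45/(-41) - 67) + 13737) - 10925) - 21565 = (1/(-83*(45*(-1/41) - 67) + 13737) - 10925) - 21565 = (1/(-83*(-45/41 - 67) + 13737) - 10925) - 21565 = (1/(-83*(-2792/41) + 13737) - 10925) - 21565 = (1/(231736/41 + 13737) - 10925) - 21565 = (1/(794953/41) - 10925) - 21565 = (41/794953 - 10925) - 21565 = -8684861484/794953 - 21565 = -25828022929/794953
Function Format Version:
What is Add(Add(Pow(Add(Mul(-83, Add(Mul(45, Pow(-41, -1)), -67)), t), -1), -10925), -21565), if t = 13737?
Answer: Rational(-25828022929, 794953) ≈ -32490.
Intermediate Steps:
Add(Add(Pow(Add(Mul(-83, Add(Mul(45, Pow(-41, -1)), -67)), t), -1), -10925), -21565) = Add(Add(Pow(Add(Mul(-83, Add(Mul(45, Pow(-41, -1)), -67)), 13737), -1), -10925), -21565) = Add(Add(Pow(Add(Mul(-83, Add(Mul(45, Rational(-1, 41)), -67)), 13737), -1), -10925), -21565) = Add(Add(Pow(Add(Mul(-83, Add(Rational(-45, 41), -67)), 13737), -1), -10925), -21565) = Add(Add(Pow(Add(Mul(-83, Rational(-2792, 41)), 13737), -1), -10925), -21565) = Add(Add(Pow(Add(Rational(231736, 41), 13737), -1), -10925), -21565) = Add(Add(Pow(Rational(794953, 41), -1), -10925), -21565) = Add(Add(Rational(41, 794953), -10925), -21565) = Add(Rational(-8684861484, 794953), -21565) = Rational(-25828022929, 794953)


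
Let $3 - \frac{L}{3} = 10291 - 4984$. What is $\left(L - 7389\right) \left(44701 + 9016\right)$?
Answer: $-1251659817$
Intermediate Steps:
$L = -15912$ ($L = 9 - 3 \left(10291 - 4984\right) = 9 - 15921 = -15912$)
$\left(L - 7389\right) \left(44701 + 9016\right) = \left(-15912 - 7389\right) \left(44701 + 9016\right) = \left(-23301\right) 53717 = -1251659817$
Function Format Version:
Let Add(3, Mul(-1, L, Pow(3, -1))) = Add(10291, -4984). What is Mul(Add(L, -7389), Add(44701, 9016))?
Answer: -1251659817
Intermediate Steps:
L = -15912 (L = Add(9, Mul(-3, Add(10291, -4984))) = Add(9, Mul(-3, 5307)) = Add(9, -15921) = -15912)
Mul(Add(L, -7389), Add(44701, 9016)) = Mul(Add(-15912, -7389), Add(44701, 9016)) = Mul(-23301, 53717) = -1251659817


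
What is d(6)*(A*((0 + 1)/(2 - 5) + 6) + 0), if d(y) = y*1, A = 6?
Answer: 204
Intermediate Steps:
d(y) = y
d(6)*(A*((0 + 1)/(2 - 5) + 6) + 0) = 6*(6*((0 + 1)/(2 - 5) + 6) + 0) = 6*(6*(1/(-3) + 6) + 0) = 6*(6*(1*(-1/3) + 6) + 0) = 6*(6*(-1/3 + 6) + 0) = 6*(6*(17/3) + 0) = 6*(34 + 0) = 6*34 = 204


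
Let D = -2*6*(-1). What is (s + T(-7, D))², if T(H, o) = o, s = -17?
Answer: 25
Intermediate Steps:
D = 12 (D = -12*(-1) = 12)
(s + T(-7, D))² = (-17 + 12)² = (-5)² = 25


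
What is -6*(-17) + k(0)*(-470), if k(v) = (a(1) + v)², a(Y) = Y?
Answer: -368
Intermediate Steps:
k(v) = (1 + v)²
-6*(-17) + k(0)*(-470) = -6*(-17) + (1 + 0)²*(-470) = 102 + 1²*(-470) = 102 + 1*(-470) = 102 - 470 = -368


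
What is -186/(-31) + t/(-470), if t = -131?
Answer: 2951/470 ≈ 6.2787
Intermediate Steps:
-186/(-31) + t/(-470) = -186/(-31) - 131/(-470) = -186*(-1/31) - 131*(-1/470) = 6 + 131/470 = 2951/470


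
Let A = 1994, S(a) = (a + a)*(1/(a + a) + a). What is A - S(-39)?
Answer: -1049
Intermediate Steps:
S(a) = 2*a*(a + 1/(2*a)) (S(a) = (2*a)*(1/(2*a) + a) = (2*a)*(a + 1/(2*a)) = 2*a*(a + 1/(2*a)))
A - S(-39) = 1994 - (1 + 2*(-39)²) = 1994 - (1 + 2*1521) = 1994 - (1 + 3042) = 1994 - 1*3043 = 1994 - 3043 = -1049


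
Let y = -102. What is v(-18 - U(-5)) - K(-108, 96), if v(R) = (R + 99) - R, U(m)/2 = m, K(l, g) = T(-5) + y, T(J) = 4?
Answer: 197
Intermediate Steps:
K(l, g) = -98 (K(l, g) = 4 - 102 = -98)
U(m) = 2*m
v(R) = 99 (v(R) = (99 + R) - R = 99)
v(-18 - U(-5)) - K(-108, 96) = 99 - 1*(-98) = 99 + 98 = 197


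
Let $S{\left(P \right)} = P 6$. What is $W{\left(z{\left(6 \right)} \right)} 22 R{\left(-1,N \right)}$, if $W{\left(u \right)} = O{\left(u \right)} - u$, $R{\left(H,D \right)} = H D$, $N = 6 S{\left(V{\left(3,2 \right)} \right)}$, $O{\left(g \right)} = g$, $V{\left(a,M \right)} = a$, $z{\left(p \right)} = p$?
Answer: $0$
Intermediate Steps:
$S{\left(P \right)} = 6 P$
$N = 108$ ($N = 6 \cdot 6 \cdot 3 = 6 \cdot 18 = 108$)
$R{\left(H,D \right)} = D H$
$W{\left(u \right)} = 0$ ($W{\left(u \right)} = u - u = 0$)
$W{\left(z{\left(6 \right)} \right)} 22 R{\left(-1,N \right)} = 0 \cdot 22 \cdot 108 \left(-1\right) = 0 \left(-108\right) = 0$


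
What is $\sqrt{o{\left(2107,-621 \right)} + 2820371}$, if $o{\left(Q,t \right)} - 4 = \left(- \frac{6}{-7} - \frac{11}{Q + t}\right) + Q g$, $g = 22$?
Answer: $\frac{\sqrt{310184767976594}}{10402} \approx 1693.1$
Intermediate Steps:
$o{\left(Q,t \right)} = \frac{34}{7} - \frac{11}{Q + t} + 22 Q$ ($o{\left(Q,t \right)} = 4 - \left(- \frac{6}{7} + \frac{11}{Q + t} - Q 22\right) = 4 - \left(- \frac{6}{7} - 22 Q + \frac{11}{Q + t}\right) = 4 + \left(\left(\frac{6}{7} - \frac{11}{Q + t}\right) + 22 Q\right) = 4 + \left(\frac{6}{7} - \frac{11}{Q + t} + 22 Q\right) = \frac{34}{7} - \frac{11}{Q + t} + 22 Q$)
$\sqrt{o{\left(2107,-621 \right)} + 2820371} = \sqrt{\frac{-77 + 34 \cdot 2107 + 34 \left(-621\right) + 154 \cdot 2107^{2} + 154 \cdot 2107 \left(-621\right)}{7 \left(2107 - 621\right)} + 2820371} = \sqrt{\frac{-77 + 71638 - 21114 + 154 \cdot 4439449 - 201500838}{7 \cdot 1486} + 2820371} = \sqrt{\frac{1}{7} \cdot \frac{1}{1486} \left(-77 + 71638 - 21114 + 683675146 - 201500838\right) + 2820371} = \sqrt{\frac{1}{7} \cdot \frac{1}{1486} \cdot 482224755 + 2820371} = \sqrt{\frac{482224755}{10402} + 2820371} = \sqrt{\frac{29819723897}{10402}} = \frac{\sqrt{310184767976594}}{10402}$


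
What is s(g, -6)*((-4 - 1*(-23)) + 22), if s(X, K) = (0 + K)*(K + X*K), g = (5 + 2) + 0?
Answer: 11808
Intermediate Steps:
g = 7 (g = 7 + 0 = 7)
s(X, K) = K*(K + K*X)
s(g, -6)*((-4 - 1*(-23)) + 22) = ((-6)²*(1 + 7))*((-4 - 1*(-23)) + 22) = (36*8)*((-4 + 23) + 22) = 288*(19 + 22) = 288*41 = 11808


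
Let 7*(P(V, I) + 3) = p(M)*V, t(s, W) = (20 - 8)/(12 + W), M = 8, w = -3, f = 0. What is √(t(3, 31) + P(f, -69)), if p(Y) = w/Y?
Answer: 3*I*√559/43 ≈ 1.6495*I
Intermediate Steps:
t(s, W) = 12/(12 + W)
p(Y) = -3/Y
P(V, I) = -3 - 3*V/56 (P(V, I) = -3 + ((-3/8)*V)/7 = -3 + ((-3*⅛)*V)/7 = -3 + (-3*V/8)/7 = -3 - 3*V/56)
√(t(3, 31) + P(f, -69)) = √(12/(12 + 31) + (-3 - 3/56*0)) = √(12/43 + (-3 + 0)) = √(12*(1/43) - 3) = √(12/43 - 3) = √(-117/43) = 3*I*√559/43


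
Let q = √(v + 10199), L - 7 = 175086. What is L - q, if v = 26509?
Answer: 175093 - 2*√9177 ≈ 1.7490e+5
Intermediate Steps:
L = 175093 (L = 7 + 175086 = 175093)
q = 2*√9177 (q = √(26509 + 10199) = √36708 = 2*√9177 ≈ 191.59)
L - q = 175093 - 2*√9177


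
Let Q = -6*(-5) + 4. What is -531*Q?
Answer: -18054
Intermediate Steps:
Q = 34 (Q = 30 + 4 = 34)
-531*Q = -531*34 = -18054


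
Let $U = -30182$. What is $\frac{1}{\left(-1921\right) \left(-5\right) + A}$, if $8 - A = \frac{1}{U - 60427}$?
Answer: $\frac{90609}{871024318} \approx 0.00010403$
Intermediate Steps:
$A = \frac{724873}{90609}$ ($A = 8 - \frac{1}{-30182 - 60427} = 8 - \frac{1}{-90609} = 8 - - \frac{1}{90609} = 8 + \frac{1}{90609} = \frac{724873}{90609} \approx 8.0$)
$\frac{1}{\left(-1921\right) \left(-5\right) + A} = \frac{1}{\left(-1921\right) \left(-5\right) + \frac{724873}{90609}} = \frac{1}{9605 + \frac{724873}{90609}} = \frac{1}{\frac{871024318}{90609}} = \frac{90609}{871024318}$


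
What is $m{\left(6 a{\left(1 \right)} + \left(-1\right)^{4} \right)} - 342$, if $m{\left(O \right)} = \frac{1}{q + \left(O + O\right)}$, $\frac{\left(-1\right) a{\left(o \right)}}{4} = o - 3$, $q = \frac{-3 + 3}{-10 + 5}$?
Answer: $- \frac{33515}{98} \approx -341.99$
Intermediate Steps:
$q = 0$ ($q = \frac{0}{-5} = 0 \left(- \frac{1}{5}\right) = 0$)
$a{\left(o \right)} = 12 - 4 o$ ($a{\left(o \right)} = - 4 \left(o - 3\right) = - 4 \left(-3 + o\right) = 12 - 4 o$)
$m{\left(O \right)} = \frac{1}{2 O}$ ($m{\left(O \right)} = \frac{1}{0 + \left(O + O\right)} = \frac{1}{0 + 2 O} = \frac{1}{2 O}$)
$m{\left(6 a{\left(1 \right)} + \left(-1\right)^{4} \right)} - 342 = \frac{1}{2 \left(6 \left(12 - 4\right) + \left(-1\right)^{4}\right)} - 342 = \frac{1}{2 \left(6 \left(12 - 4\right) + 1\right)} - 342 = \frac{1}{2 \left(6 \cdot 8 + 1\right)} - 342 = \frac{1}{2 \left(48 + 1\right)} - 342 = \frac{1}{2 \cdot 49} - 342 = \frac{1}{2} \cdot \frac{1}{49} - 342 = \frac{1}{98} - 342 = - \frac{33515}{98}$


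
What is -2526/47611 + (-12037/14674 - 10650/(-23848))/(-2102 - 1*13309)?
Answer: -309466339963819/5835605501114268 ≈ -0.053031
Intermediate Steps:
-2526/47611 + (-12037/14674 - 10650/(-23848))/(-2102 - 1*13309) = -2526*1/47611 + (-12037*1/14674 - 10650*(-1/23848))/(-2102 - 13309) = -2526/47611 + (-12037/14674 + 5325/11924)/(-15411) = -2526/47611 - 2972279/7953308*(-1/15411) = -2526/47611 + 2972279/122568429588 = -309466339963819/5835605501114268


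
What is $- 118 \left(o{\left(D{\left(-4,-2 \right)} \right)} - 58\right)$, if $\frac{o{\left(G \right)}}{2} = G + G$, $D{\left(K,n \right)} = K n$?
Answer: $3068$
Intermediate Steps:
$o{\left(G \right)} = 4 G$ ($o{\left(G \right)} = 2 \left(G + G\right) = 2 \cdot 2 G = 4 G$)
$- 118 \left(o{\left(D{\left(-4,-2 \right)} \right)} - 58\right) = - 118 \left(4 \left(\left(-4\right) \left(-2\right)\right) - 58\right) = - 118 \left(4 \cdot 8 - 58\right) = - 118 \left(32 - 58\right) = \left(-118\right) \left(-26\right) = 3068$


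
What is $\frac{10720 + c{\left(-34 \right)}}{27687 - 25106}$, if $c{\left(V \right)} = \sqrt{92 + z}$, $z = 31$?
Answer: $\frac{10720}{2581} + \frac{\sqrt{123}}{2581} \approx 4.1577$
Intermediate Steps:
$c{\left(V \right)} = \sqrt{123}$ ($c{\left(V \right)} = \sqrt{92 + 31} = \sqrt{123}$)
$\frac{10720 + c{\left(-34 \right)}}{27687 - 25106} = \frac{10720 + \sqrt{123}}{27687 - 25106} = \frac{10720 + \sqrt{123}}{2581} = \left(10720 + \sqrt{123}\right) \frac{1}{2581} = \frac{10720}{2581} + \frac{\sqrt{123}}{2581}$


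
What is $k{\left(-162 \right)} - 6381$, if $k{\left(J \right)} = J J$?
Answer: $19863$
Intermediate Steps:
$k{\left(J \right)} = J^{2}$
$k{\left(-162 \right)} - 6381 = \left(-162\right)^{2} - 6381 = 26244 - 6381 = 19863$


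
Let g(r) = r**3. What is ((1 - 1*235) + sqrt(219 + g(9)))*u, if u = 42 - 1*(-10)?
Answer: -12168 + 104*sqrt(237) ≈ -10567.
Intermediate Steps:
u = 52 (u = 42 + 10 = 52)
((1 - 1*235) + sqrt(219 + g(9)))*u = ((1 - 1*235) + sqrt(219 + 9**3))*52 = ((1 - 235) + sqrt(219 + 729))*52 = (-234 + sqrt(948))*52 = (-234 + 2*sqrt(237))*52 = -12168 + 104*sqrt(237)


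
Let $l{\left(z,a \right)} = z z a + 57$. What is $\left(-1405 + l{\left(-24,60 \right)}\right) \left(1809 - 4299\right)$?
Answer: $-82697880$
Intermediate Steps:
$l{\left(z,a \right)} = 57 + a z^{2}$ ($l{\left(z,a \right)} = z^{2} a + 57 = a z^{2} + 57 = 57 + a z^{2}$)
$\left(-1405 + l{\left(-24,60 \right)}\right) \left(1809 - 4299\right) = \left(-1405 + \left(57 + 60 \left(-24\right)^{2}\right)\right) \left(1809 - 4299\right) = \left(-1405 + \left(57 + 60 \cdot 576\right)\right) \left(-2490\right) = \left(-1405 + \left(57 + 34560\right)\right) \left(-2490\right) = \left(-1405 + 34617\right) \left(-2490\right) = 33212 \left(-2490\right) = -82697880$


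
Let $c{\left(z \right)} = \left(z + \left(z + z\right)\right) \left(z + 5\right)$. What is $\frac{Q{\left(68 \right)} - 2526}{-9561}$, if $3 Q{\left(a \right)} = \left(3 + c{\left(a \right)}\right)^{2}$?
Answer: $- \frac{24650383}{3187} \approx -7734.7$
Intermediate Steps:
$c{\left(z \right)} = 3 z \left(5 + z\right)$ ($c{\left(z \right)} = \left(z + 2 z\right) \left(5 + z\right) = 3 z \left(5 + z\right)$)
$Q{\left(a \right)} = \frac{\left(3 + 3 a \left(5 + a\right)\right)^{2}}{3}$
$\frac{Q{\left(68 \right)} - 2526}{-9561} = \frac{3 \left(1 + 68 \left(5 + 68\right)\right)^{2} - 2526}{-9561} = \left(3 \left(1 + 68 \cdot 73\right)^{2} - 2526\right) \left(- \frac{1}{9561}\right) = \left(3 \left(1 + 4964\right)^{2} - 2526\right) \left(- \frac{1}{9561}\right) = \left(3 \cdot 4965^{2} - 2526\right) \left(- \frac{1}{9561}\right) = \left(3 \cdot 24651225 - 2526\right) \left(- \frac{1}{9561}\right) = \left(73953675 - 2526\right) \left(- \frac{1}{9561}\right) = 73951149 \left(- \frac{1}{9561}\right) = - \frac{24650383}{3187}$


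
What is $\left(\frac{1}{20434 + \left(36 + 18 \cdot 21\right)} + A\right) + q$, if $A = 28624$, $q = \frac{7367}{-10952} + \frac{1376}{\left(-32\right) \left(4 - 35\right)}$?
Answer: $\frac{25326239168921}{884768272} \approx 28625.0$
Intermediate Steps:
$q = \frac{242559}{339512}$ ($q = 7367 \left(- \frac{1}{10952}\right) + \frac{1376}{\left(-32\right) \left(-31\right)} = - \frac{7367}{10952} + \frac{1376}{992} = - \frac{7367}{10952} + 1376 \cdot \frac{1}{992} = - \frac{7367}{10952} + \frac{43}{31} = \frac{242559}{339512} \approx 0.71443$)
$\left(\frac{1}{20434 + \left(36 + 18 \cdot 21\right)} + A\right) + q = \left(\frac{1}{20434 + \left(36 + 18 \cdot 21\right)} + 28624\right) + \frac{242559}{339512} = \left(\frac{1}{20434 + \left(36 + 378\right)} + 28624\right) + \frac{242559}{339512} = \left(\frac{1}{20434 + 414} + 28624\right) + \frac{242559}{339512} = \left(\frac{1}{20848} + 28624\right) + \frac{242559}{339512} = \frac{596753153}{20848} + \frac{242559}{339512} = \frac{25326239168921}{884768272}$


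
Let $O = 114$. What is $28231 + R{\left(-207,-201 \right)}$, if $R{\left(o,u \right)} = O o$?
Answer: $4633$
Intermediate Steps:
$R{\left(o,u \right)} = 114 o$
$28231 + R{\left(-207,-201 \right)} = 28231 + 114 \left(-207\right) = 28231 - 23598 = 4633$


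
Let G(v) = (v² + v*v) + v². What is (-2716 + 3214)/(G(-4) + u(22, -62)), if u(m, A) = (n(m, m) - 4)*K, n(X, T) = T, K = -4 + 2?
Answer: 83/2 ≈ 41.500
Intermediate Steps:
K = -2
G(v) = 3*v² (G(v) = (v² + v²) + v² = 2*v² + v² = 3*v²)
u(m, A) = 8 - 2*m (u(m, A) = (m - 4)*(-2) = (-4 + m)*(-2) = 8 - 2*m)
(-2716 + 3214)/(G(-4) + u(22, -62)) = (-2716 + 3214)/(3*(-4)² + (8 - 2*22)) = 498/(3*16 + (8 - 44)) = 498/(48 - 36) = 498/12 = 498*(1/12) = 83/2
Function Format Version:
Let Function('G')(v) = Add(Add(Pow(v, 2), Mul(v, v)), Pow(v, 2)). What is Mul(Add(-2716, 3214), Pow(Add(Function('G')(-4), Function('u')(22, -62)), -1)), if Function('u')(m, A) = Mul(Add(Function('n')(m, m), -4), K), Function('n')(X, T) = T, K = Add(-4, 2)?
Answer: Rational(83, 2) ≈ 41.500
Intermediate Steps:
K = -2
Function('G')(v) = Mul(3, Pow(v, 2)) (Function('G')(v) = Add(Add(Pow(v, 2), Pow(v, 2)), Pow(v, 2)) = Add(Mul(2, Pow(v, 2)), Pow(v, 2)) = Mul(3, Pow(v, 2)))
Function('u')(m, A) = Add(8, Mul(-2, m)) (Function('u')(m, A) = Mul(Add(m, -4), -2) = Mul(Add(-4, m), -2) = Add(8, Mul(-2, m)))
Mul(Add(-2716, 3214), Pow(Add(Function('G')(-4), Function('u')(22, -62)), -1)) = Mul(Add(-2716, 3214), Pow(Add(Mul(3, Pow(-4, 2)), Add(8, Mul(-2, 22))), -1)) = Mul(498, Pow(Add(Mul(3, 16), Add(8, -44)), -1)) = Mul(498, Pow(Add(48, -36), -1)) = Mul(498, Pow(12, -1)) = Mul(498, Rational(1, 12)) = Rational(83, 2)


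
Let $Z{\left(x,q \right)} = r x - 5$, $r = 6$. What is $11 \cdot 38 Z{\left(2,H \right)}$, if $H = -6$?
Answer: $2926$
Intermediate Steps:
$Z{\left(x,q \right)} = -5 + 6 x$ ($Z{\left(x,q \right)} = 6 x - 5 = -5 + 6 x$)
$11 \cdot 38 Z{\left(2,H \right)} = 11 \cdot 38 \left(-5 + 6 \cdot 2\right) = 418 \left(-5 + 12\right) = 418 \cdot 7 = 2926$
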